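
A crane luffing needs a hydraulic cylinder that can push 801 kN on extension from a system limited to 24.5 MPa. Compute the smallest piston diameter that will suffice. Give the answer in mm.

Extension force acts on the full piston face: F = P × (π/4)D².
D = √(4F / (πP)) = √(4 × 801 kN / (π × 24.5 MPa))

D ≈ 204 mm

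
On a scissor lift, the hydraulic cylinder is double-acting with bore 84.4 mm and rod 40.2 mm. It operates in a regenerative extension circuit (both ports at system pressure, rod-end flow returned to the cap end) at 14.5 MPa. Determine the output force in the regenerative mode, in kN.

With equal pressure on both faces, forces on the annular region cancel; the net push is pressure × rod cross-section.
Rod cross-section A_rod = π/4 × (40.2 mm)² = 1269 mm^2
F = P × A_rod

F ≈ 18.4 kN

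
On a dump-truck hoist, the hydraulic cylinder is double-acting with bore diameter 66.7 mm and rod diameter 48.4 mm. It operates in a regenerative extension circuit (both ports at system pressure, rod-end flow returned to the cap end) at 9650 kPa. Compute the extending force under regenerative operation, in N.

F ≈ 17800 N

With equal pressure on both faces, forces on the annular region cancel; the net push is pressure × rod cross-section.
Rod cross-section A_rod = π/4 × (48.4 mm)² = 1840 mm^2
F = P × A_rod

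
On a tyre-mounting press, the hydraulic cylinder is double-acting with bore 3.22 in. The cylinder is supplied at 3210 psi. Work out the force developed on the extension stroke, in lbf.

Cap-side area A_cap = π/4 × (3.22 in)² = 8.143 in^2
F = P × A_cap = 3210 psi × A_cap

F ≈ 26100 lbf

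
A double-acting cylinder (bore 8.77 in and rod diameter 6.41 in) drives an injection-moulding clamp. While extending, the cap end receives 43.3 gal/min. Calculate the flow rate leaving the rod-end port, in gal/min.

Q_out ≈ 20.2 gal/min

Cap-side area A_cap = π/4 × (8.77 in)² = 60.41 in^2
Rod-side annular area A_ann = π/4 × (8.77² − 6.41²) = 28.14 in^2
Piston speed v = Q_in/A_cap; rod-end outflow Q_out = v × A_ann = Q_in × A_ann/A_cap.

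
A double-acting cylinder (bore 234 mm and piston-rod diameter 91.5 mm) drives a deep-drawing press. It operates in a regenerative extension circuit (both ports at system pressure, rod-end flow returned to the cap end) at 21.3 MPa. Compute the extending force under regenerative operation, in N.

F ≈ 1.40e5 N

With equal pressure on both faces, forces on the annular region cancel; the net push is pressure × rod cross-section.
Rod cross-section A_rod = π/4 × (91.5 mm)² = 6576 mm^2
F = P × A_rod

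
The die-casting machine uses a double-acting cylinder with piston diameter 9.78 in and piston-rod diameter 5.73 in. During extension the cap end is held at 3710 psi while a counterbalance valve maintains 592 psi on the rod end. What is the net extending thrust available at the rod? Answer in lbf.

Cap-side area A_cap = π/4 × (9.78 in)² = 75.12 in^2
Rod-side annular area A_ann = π/4 × (9.78² − 5.73²) = 49.34 in^2
Net thrust = P_cap·A_cap − P_rod·A_ann = 2.787e5 lbf − 29210 lbf

F ≈ 2.49e5 lbf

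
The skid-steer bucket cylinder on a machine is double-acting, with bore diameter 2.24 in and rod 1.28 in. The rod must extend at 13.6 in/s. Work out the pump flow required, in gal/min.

Cap-side area A_cap = π/4 × (2.24 in)² = 3.941 in^2
Q = A × v

Q ≈ 13.9 gal/min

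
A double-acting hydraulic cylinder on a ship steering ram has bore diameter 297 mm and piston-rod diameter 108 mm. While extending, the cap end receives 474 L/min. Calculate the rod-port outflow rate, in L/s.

Q_out ≈ 6.86 L/s

Cap-side area A_cap = π/4 × (297 mm)² = 69280 mm^2
Rod-side annular area A_ann = π/4 × (297² − 108²) = 60120 mm^2
Piston speed v = Q_in/A_cap; rod-end outflow Q_out = v × A_ann = Q_in × A_ann/A_cap.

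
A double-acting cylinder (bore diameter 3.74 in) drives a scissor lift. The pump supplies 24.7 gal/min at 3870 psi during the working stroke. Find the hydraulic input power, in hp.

Hydraulic power = P × Q

W ≈ 55.8 hp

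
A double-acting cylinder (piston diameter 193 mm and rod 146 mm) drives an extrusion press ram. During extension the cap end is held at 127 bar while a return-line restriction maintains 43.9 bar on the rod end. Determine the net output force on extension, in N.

Cap-side area A_cap = π/4 × (193 mm)² = 29260 mm^2
Rod-side annular area A_ann = π/4 × (193² − 146²) = 12510 mm^2
Net thrust = P_cap·A_cap − P_rod·A_ann = 3.715e5 N − 54940 N

F ≈ 3.17e5 N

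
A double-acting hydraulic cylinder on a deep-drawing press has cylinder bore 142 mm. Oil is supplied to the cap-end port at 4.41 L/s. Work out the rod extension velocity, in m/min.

v ≈ 16.7 m/min

Cap-side area A_cap = π/4 × (142 mm)² = 15840 mm^2
v = Q / A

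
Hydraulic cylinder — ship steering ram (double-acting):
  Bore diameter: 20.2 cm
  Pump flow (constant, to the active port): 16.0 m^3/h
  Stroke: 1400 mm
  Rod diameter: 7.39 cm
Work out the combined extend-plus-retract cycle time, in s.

t ≈ 18.8 s

Cap-side area A_cap = π/4 × (20.2 cm)² = 320.5 cm^2
Rod-side annular area A_ann = π/4 × (20.2² − 7.39²) = 277.6 cm^2
t_ext = A_cap·L/Q = 10.09 s
t_ret = A_ann·L/Q = 8.744 s
t_cycle = t_ext + t_ret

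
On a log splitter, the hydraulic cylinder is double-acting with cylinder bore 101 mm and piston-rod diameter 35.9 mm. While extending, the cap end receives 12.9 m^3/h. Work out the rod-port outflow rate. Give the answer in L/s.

Cap-side area A_cap = π/4 × (101 mm)² = 8012 mm^2
Rod-side annular area A_ann = π/4 × (101² − 35.9²) = 7000 mm^2
Piston speed v = Q_in/A_cap; rod-end outflow Q_out = v × A_ann = Q_in × A_ann/A_cap.

Q_out ≈ 3.13 L/s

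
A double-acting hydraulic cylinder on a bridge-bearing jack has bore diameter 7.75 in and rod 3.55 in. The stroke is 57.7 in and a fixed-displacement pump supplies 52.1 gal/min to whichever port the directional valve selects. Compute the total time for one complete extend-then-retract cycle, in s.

Cap-side area A_cap = π/4 × (7.75 in)² = 47.17 in^2
Rod-side annular area A_ann = π/4 × (7.75² − 3.55²) = 37.27 in^2
t_ext = A_cap·L/Q = 13.57 s
t_ret = A_ann·L/Q = 10.72 s
t_cycle = t_ext + t_ret

t ≈ 24.3 s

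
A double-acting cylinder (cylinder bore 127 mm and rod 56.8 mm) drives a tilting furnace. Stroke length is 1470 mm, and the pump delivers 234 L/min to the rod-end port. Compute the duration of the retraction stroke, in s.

t ≈ 3.82 s

Rod-side annular area A_ann = π/4 × (127² − 56.8²) = 10130 mm^2
Swept volume V = A × L; t = V / Q = A·L / Q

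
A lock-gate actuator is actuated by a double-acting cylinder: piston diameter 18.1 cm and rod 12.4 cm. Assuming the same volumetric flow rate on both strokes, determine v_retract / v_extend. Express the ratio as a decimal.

Cap-side area A_cap = π/4 × (18.1 cm)² = 257.3 cm^2
Rod-side annular area A_ann = π/4 × (18.1² − 12.4²) = 136.5 cm^2
For equal Q, v ∝ 1/A, so v_ret/v_ext = A_cap/A_ann.

v_ret/v_ext ≈ 1.88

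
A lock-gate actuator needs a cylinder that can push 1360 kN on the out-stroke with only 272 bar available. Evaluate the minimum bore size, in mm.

Extension force acts on the full piston face: F = P × (π/4)D².
D = √(4F / (πP)) = √(4 × 1360 kN / (π × 272 bar))

D ≈ 252 mm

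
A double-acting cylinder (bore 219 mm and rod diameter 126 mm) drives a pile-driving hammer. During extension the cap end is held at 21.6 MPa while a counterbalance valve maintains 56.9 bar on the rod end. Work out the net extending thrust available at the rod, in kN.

F ≈ 670 kN

Cap-side area A_cap = π/4 × (219 mm)² = 37670 mm^2
Rod-side annular area A_ann = π/4 × (219² − 126²) = 25200 mm^2
Net thrust = P_cap·A_cap − P_rod·A_ann = 813.6 kN − 143.4 kN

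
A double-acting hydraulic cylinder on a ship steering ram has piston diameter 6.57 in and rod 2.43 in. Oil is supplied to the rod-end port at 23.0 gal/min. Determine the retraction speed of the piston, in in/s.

v ≈ 3.03 in/s

Rod-side annular area A_ann = π/4 × (6.57² − 2.43²) = 29.26 in^2
Flow into the rod-end port fills the annular volume.
v = Q / A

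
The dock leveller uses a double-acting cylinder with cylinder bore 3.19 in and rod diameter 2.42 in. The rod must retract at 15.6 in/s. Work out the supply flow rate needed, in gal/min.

Q ≈ 13.7 gal/min

Rod-side annular area A_ann = π/4 × (3.19² − 2.42²) = 3.393 in^2
Q = A × v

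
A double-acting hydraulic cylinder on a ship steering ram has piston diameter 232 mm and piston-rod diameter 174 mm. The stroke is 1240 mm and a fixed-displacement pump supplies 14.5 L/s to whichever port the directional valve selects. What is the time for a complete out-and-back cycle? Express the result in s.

Cap-side area A_cap = π/4 × (232 mm)² = 42270 mm^2
Rod-side annular area A_ann = π/4 × (232² − 174²) = 18490 mm^2
t_ext = A_cap·L/Q = 3.615 s
t_ret = A_ann·L/Q = 1.582 s
t_cycle = t_ext + t_ret

t ≈ 5.20 s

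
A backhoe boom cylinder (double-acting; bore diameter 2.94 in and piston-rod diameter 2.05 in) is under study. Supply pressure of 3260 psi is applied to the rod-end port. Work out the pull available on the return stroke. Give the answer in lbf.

Rod-side annular area A_ann = π/4 × (2.94² − 2.05²) = 3.488 in^2
On retraction the pressure acts on the annular area (bore minus rod).
F = P × A_ann

F ≈ 11400 lbf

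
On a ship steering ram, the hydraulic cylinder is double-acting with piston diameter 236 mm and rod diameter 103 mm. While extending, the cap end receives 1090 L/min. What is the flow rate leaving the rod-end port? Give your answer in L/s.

Q_out ≈ 14.7 L/s

Cap-side area A_cap = π/4 × (236 mm)² = 43740 mm^2
Rod-side annular area A_ann = π/4 × (236² − 103²) = 35410 mm^2
Piston speed v = Q_in/A_cap; rod-end outflow Q_out = v × A_ann = Q_in × A_ann/A_cap.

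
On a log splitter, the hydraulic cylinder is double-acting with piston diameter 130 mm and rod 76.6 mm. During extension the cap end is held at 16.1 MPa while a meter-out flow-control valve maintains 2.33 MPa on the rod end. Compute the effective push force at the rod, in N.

Cap-side area A_cap = π/4 × (130 mm)² = 13270 mm^2
Rod-side annular area A_ann = π/4 × (130² − 76.6²) = 8665 mm^2
Net thrust = P_cap·A_cap − P_rod·A_ann = 2.137e5 N − 20190 N

F ≈ 1.94e5 N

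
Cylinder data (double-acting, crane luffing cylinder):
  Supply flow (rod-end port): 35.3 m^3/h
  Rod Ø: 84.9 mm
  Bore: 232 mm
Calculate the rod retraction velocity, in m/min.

Rod-side annular area A_ann = π/4 × (232² − 84.9²) = 36610 mm^2
Flow into the rod-end port fills the annular volume.
v = Q / A

v ≈ 16.1 m/min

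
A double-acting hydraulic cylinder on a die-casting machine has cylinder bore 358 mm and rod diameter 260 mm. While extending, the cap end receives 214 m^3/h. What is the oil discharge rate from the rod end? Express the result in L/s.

Cap-side area A_cap = π/4 × (358 mm)² = 1.007e5 mm^2
Rod-side annular area A_ann = π/4 × (358² − 260²) = 47570 mm^2
Piston speed v = Q_in/A_cap; rod-end outflow Q_out = v × A_ann = Q_in × A_ann/A_cap.

Q_out ≈ 28.1 L/s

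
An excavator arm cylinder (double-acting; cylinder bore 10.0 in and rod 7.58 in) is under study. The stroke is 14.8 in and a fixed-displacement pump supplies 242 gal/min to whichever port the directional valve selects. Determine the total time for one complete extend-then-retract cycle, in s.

Cap-side area A_cap = π/4 × (10.0 in)² = 78.54 in^2
Rod-side annular area A_ann = π/4 × (10.0² − 7.58²) = 33.41 in^2
t_ext = A_cap·L/Q = 1.248 s
t_ret = A_ann·L/Q = 0.5308 s
t_cycle = t_ext + t_ret

t ≈ 1.78 s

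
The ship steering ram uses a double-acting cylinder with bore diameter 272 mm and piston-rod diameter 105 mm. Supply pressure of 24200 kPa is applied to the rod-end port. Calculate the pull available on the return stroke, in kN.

F ≈ 1200 kN

Rod-side annular area A_ann = π/4 × (272² − 105²) = 49450 mm^2
On retraction the pressure acts on the annular area (bore minus rod).
F = P × A_ann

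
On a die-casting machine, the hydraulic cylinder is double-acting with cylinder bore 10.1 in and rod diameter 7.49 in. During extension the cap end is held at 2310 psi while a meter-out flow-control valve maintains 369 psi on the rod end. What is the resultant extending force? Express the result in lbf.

F ≈ 1.72e5 lbf

Cap-side area A_cap = π/4 × (10.1 in)² = 80.12 in^2
Rod-side annular area A_ann = π/4 × (10.1² − 7.49²) = 36.06 in^2
Net thrust = P_cap·A_cap − P_rod·A_ann = 1.851e5 lbf − 13310 lbf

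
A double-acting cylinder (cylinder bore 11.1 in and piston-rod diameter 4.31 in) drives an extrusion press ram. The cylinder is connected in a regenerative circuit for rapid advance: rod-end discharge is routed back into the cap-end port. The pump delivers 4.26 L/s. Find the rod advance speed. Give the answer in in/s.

In regeneration the rod-end outflow joins the pump flow into the cap end, so the net volume the pump must supply per unit advance equals the rod cross-section area.
Rod cross-section A_rod = π/4 × (4.31 in)² = 14.59 in^2
v = Q_pump / A_rod

v ≈ 17.8 in/s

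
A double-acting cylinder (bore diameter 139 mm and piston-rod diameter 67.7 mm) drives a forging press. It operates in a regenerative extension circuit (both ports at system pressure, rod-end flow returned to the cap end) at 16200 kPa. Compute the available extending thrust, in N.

F ≈ 58300 N

With equal pressure on both faces, forces on the annular region cancel; the net push is pressure × rod cross-section.
Rod cross-section A_rod = π/4 × (67.7 mm)² = 3600 mm^2
F = P × A_rod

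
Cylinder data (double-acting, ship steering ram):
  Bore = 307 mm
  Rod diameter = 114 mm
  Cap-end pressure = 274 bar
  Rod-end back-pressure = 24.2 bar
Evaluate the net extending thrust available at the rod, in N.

F ≈ 1.87e6 N

Cap-side area A_cap = π/4 × (307 mm)² = 74020 mm^2
Rod-side annular area A_ann = π/4 × (307² − 114²) = 63820 mm^2
Net thrust = P_cap·A_cap − P_rod·A_ann = 2.028e6 N − 1.544e5 N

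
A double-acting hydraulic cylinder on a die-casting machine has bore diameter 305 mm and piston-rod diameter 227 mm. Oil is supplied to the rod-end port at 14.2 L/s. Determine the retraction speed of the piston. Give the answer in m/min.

Rod-side annular area A_ann = π/4 × (305² − 227²) = 32590 mm^2
Flow into the rod-end port fills the annular volume.
v = Q / A

v ≈ 26.1 m/min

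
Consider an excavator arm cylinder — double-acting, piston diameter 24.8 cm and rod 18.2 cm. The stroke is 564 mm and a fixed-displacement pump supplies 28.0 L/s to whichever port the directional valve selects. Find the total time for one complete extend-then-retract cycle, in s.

Cap-side area A_cap = π/4 × (24.8 cm)² = 483.1 cm^2
Rod-side annular area A_ann = π/4 × (24.8² − 18.2²) = 222.9 cm^2
t_ext = A_cap·L/Q = 0.9730 s
t_ret = A_ann·L/Q = 0.4490 s
t_cycle = t_ext + t_ret

t ≈ 1.42 s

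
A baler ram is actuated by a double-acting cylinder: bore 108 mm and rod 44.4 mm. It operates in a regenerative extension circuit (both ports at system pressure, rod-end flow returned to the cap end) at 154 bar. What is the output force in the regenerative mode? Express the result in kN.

F ≈ 23.8 kN

With equal pressure on both faces, forces on the annular region cancel; the net push is pressure × rod cross-section.
Rod cross-section A_rod = π/4 × (44.4 mm)² = 1548 mm^2
F = P × A_rod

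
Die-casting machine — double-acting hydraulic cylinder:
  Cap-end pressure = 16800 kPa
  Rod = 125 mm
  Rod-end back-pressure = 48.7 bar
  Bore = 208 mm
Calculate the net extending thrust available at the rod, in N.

Cap-side area A_cap = π/4 × (208 mm)² = 33980 mm^2
Rod-side annular area A_ann = π/4 × (208² − 125²) = 21710 mm^2
Net thrust = P_cap·A_cap − P_rod·A_ann = 5.709e5 N − 1.057e5 N

F ≈ 4.65e5 N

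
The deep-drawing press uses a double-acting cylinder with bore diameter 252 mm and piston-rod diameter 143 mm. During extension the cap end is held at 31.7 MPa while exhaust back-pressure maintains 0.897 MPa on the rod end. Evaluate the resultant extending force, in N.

F ≈ 1.55e6 N

Cap-side area A_cap = π/4 × (252 mm)² = 49880 mm^2
Rod-side annular area A_ann = π/4 × (252² − 143²) = 33820 mm^2
Net thrust = P_cap·A_cap − P_rod·A_ann = 1.581e6 N − 30330 N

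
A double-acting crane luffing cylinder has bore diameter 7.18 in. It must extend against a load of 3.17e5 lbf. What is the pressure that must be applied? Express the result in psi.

Cap-side area A_cap = π/4 × (7.18 in)² = 40.49 in^2
P = F / A = 3.17e5 lbf / A

P ≈ 7830 psi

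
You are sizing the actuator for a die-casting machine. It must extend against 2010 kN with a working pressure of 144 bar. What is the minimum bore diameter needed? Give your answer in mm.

Extension force acts on the full piston face: F = P × (π/4)D².
D = √(4F / (πP)) = √(4 × 2010 kN / (π × 144 bar))

D ≈ 422 mm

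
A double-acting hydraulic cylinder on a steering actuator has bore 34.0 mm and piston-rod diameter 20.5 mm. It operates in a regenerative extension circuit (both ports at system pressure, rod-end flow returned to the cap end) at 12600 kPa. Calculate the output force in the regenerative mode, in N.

F ≈ 4160 N

With equal pressure on both faces, forces on the annular region cancel; the net push is pressure × rod cross-section.
Rod cross-section A_rod = π/4 × (20.5 mm)² = 330.1 mm^2
F = P × A_rod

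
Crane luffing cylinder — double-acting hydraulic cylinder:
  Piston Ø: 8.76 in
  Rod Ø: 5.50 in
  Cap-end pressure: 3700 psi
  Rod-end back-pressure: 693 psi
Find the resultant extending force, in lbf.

F ≈ 1.98e5 lbf

Cap-side area A_cap = π/4 × (8.76 in)² = 60.27 in^2
Rod-side annular area A_ann = π/4 × (8.76² − 5.50²) = 36.51 in^2
Net thrust = P_cap·A_cap − P_rod·A_ann = 2.230e5 lbf − 25300 lbf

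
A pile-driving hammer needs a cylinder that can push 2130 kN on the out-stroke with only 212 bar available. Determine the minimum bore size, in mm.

Extension force acts on the full piston face: F = P × (π/4)D².
D = √(4F / (πP)) = √(4 × 2130 kN / (π × 212 bar))

D ≈ 358 mm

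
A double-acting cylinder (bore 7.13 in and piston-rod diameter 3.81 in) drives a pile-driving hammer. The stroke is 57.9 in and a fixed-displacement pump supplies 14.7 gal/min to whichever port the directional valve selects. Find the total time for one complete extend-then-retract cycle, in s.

t ≈ 70.0 s

Cap-side area A_cap = π/4 × (7.13 in)² = 39.93 in^2
Rod-side annular area A_ann = π/4 × (7.13² − 3.81²) = 28.53 in^2
t_ext = A_cap·L/Q = 40.85 s
t_ret = A_ann·L/Q = 29.18 s
t_cycle = t_ext + t_ret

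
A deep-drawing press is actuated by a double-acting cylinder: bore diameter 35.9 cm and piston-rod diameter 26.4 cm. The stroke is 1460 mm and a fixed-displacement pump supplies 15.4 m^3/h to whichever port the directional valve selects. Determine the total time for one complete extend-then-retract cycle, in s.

t ≈ 50.4 s

Cap-side area A_cap = π/4 × (35.9 cm)² = 1012 cm^2
Rod-side annular area A_ann = π/4 × (35.9² − 26.4²) = 464.8 cm^2
t_ext = A_cap·L/Q = 34.55 s
t_ret = A_ann·L/Q = 15.86 s
t_cycle = t_ext + t_ret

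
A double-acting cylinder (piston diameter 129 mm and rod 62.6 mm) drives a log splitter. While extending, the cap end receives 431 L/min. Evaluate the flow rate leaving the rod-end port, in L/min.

Q_out ≈ 330 L/min

Cap-side area A_cap = π/4 × (129 mm)² = 13070 mm^2
Rod-side annular area A_ann = π/4 × (129² − 62.6²) = 9992 mm^2
Piston speed v = Q_in/A_cap; rod-end outflow Q_out = v × A_ann = Q_in × A_ann/A_cap.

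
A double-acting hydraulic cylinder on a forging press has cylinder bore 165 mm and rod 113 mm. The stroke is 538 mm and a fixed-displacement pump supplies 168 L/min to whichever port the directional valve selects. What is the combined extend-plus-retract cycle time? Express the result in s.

t ≈ 6.29 s

Cap-side area A_cap = π/4 × (165 mm)² = 21380 mm^2
Rod-side annular area A_ann = π/4 × (165² − 113²) = 11350 mm^2
t_ext = A_cap·L/Q = 4.108 s
t_ret = A_ann·L/Q = 2.182 s
t_cycle = t_ext + t_ret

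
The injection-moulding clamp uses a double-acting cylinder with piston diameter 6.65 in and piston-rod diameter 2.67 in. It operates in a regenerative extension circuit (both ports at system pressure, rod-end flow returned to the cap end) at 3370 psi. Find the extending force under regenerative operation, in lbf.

F ≈ 18900 lbf

With equal pressure on both faces, forces on the annular region cancel; the net push is pressure × rod cross-section.
Rod cross-section A_rod = π/4 × (2.67 in)² = 5.599 in^2
F = P × A_rod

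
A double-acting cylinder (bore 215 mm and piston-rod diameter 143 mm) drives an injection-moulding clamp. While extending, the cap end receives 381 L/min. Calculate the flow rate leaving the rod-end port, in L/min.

Q_out ≈ 212 L/min

Cap-side area A_cap = π/4 × (215 mm)² = 36310 mm^2
Rod-side annular area A_ann = π/4 × (215² − 143²) = 20240 mm^2
Piston speed v = Q_in/A_cap; rod-end outflow Q_out = v × A_ann = Q_in × A_ann/A_cap.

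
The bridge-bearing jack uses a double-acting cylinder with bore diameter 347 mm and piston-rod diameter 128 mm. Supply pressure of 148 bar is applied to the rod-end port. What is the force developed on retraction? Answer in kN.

F ≈ 1210 kN

Rod-side annular area A_ann = π/4 × (347² − 128²) = 81700 mm^2
On retraction the pressure acts on the annular area (bore minus rod).
F = P × A_ann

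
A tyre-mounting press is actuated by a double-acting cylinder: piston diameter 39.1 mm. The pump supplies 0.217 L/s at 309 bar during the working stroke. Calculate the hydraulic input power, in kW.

W ≈ 6.71 kW

Hydraulic power = P × Q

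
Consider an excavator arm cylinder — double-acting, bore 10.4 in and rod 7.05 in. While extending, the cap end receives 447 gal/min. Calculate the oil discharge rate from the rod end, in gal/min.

Cap-side area A_cap = π/4 × (10.4 in)² = 84.95 in^2
Rod-side annular area A_ann = π/4 × (10.4² − 7.05²) = 45.91 in^2
Piston speed v = Q_in/A_cap; rod-end outflow Q_out = v × A_ann = Q_in × A_ann/A_cap.

Q_out ≈ 242 gal/min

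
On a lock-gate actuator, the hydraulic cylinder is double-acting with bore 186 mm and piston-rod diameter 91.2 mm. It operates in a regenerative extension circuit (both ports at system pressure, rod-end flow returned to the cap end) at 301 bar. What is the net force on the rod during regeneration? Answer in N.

F ≈ 1.97e5 N

With equal pressure on both faces, forces on the annular region cancel; the net push is pressure × rod cross-section.
Rod cross-section A_rod = π/4 × (91.2 mm)² = 6533 mm^2
F = P × A_rod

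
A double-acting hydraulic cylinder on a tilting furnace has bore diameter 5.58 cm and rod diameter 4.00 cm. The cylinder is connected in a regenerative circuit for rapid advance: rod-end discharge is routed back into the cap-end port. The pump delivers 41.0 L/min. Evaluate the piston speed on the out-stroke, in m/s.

v ≈ 0.544 m/s

In regeneration the rod-end outflow joins the pump flow into the cap end, so the net volume the pump must supply per unit advance equals the rod cross-section area.
Rod cross-section A_rod = π/4 × (4.00 cm)² = 12.57 cm^2
v = Q_pump / A_rod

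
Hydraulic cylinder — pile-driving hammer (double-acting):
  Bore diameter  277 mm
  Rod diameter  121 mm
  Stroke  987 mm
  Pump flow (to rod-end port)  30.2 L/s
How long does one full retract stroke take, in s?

Rod-side annular area A_ann = π/4 × (277² − 121²) = 48760 mm^2
Swept volume V = A × L; t = V / Q = A·L / Q

t ≈ 1.59 s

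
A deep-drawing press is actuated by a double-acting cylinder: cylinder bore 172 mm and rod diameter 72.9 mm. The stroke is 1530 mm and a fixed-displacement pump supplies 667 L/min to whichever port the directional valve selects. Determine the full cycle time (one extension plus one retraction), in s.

Cap-side area A_cap = π/4 × (172 mm)² = 23240 mm^2
Rod-side annular area A_ann = π/4 × (172² − 72.9²) = 19060 mm^2
t_ext = A_cap·L/Q = 3.198 s
t_ret = A_ann·L/Q = 2.623 s
t_cycle = t_ext + t_ret

t ≈ 5.82 s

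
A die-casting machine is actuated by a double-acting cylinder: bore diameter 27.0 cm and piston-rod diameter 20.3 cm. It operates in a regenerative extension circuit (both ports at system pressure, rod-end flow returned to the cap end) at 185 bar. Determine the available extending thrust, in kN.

With equal pressure on both faces, forces on the annular region cancel; the net push is pressure × rod cross-section.
Rod cross-section A_rod = π/4 × (20.3 cm)² = 323.7 cm^2
F = P × A_rod

F ≈ 599 kN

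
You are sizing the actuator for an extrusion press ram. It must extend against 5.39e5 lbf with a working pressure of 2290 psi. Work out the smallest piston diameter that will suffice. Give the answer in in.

Extension force acts on the full piston face: F = P × (π/4)D².
D = √(4F / (πP)) = √(4 × 5.39e5 lbf / (π × 2290 psi))

D ≈ 17.3 in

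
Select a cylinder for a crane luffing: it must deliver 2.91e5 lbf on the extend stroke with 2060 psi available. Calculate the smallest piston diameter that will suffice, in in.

D ≈ 13.4 in

Extension force acts on the full piston face: F = P × (π/4)D².
D = √(4F / (πP)) = √(4 × 2.91e5 lbf / (π × 2060 psi))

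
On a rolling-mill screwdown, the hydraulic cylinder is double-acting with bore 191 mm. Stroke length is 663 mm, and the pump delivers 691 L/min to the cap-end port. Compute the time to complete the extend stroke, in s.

t ≈ 1.65 s

Cap-side area A_cap = π/4 × (191 mm)² = 28650 mm^2
Swept volume V = A × L; t = V / Q = A·L / Q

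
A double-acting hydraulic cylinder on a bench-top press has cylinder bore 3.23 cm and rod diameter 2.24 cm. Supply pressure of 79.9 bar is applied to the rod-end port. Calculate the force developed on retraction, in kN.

Rod-side annular area A_ann = π/4 × (3.23² − 2.24²) = 4.253 cm^2
On retraction the pressure acts on the annular area (bore minus rod).
F = P × A_ann

F ≈ 3.40 kN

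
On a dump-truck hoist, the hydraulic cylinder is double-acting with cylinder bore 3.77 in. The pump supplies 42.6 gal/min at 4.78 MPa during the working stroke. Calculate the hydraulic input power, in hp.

Hydraulic power = P × Q

W ≈ 17.2 hp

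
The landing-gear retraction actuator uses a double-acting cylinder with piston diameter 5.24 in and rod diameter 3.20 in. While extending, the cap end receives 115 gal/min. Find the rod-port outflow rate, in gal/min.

Q_out ≈ 72.1 gal/min

Cap-side area A_cap = π/4 × (5.24 in)² = 21.57 in^2
Rod-side annular area A_ann = π/4 × (5.24² − 3.20²) = 13.52 in^2
Piston speed v = Q_in/A_cap; rod-end outflow Q_out = v × A_ann = Q_in × A_ann/A_cap.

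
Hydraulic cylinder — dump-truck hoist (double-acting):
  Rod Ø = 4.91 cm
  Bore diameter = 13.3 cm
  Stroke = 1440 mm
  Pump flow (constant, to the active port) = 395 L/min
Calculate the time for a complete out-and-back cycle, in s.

Cap-side area A_cap = π/4 × (13.3 cm)² = 138.9 cm^2
Rod-side annular area A_ann = π/4 × (13.3² − 4.91²) = 120.0 cm^2
t_ext = A_cap·L/Q = 3.039 s
t_ret = A_ann·L/Q = 2.625 s
t_cycle = t_ext + t_ret

t ≈ 5.66 s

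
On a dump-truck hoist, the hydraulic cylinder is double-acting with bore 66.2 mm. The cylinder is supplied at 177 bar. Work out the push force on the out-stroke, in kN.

F ≈ 60.9 kN

Cap-side area A_cap = π/4 × (66.2 mm)² = 3442 mm^2
F = P × A_cap = 177 bar × A_cap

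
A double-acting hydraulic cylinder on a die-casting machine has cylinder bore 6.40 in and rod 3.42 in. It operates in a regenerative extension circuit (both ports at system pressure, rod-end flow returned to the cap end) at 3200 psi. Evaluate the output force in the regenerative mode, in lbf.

With equal pressure on both faces, forces on the annular region cancel; the net push is pressure × rod cross-section.
Rod cross-section A_rod = π/4 × (3.42 in)² = 9.186 in^2
F = P × A_rod

F ≈ 29400 lbf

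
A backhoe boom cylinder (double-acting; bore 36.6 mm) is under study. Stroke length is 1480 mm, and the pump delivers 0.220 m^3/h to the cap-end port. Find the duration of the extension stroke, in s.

t ≈ 25.5 s

Cap-side area A_cap = π/4 × (36.6 mm)² = 1052 mm^2
Swept volume V = A × L; t = V / Q = A·L / Q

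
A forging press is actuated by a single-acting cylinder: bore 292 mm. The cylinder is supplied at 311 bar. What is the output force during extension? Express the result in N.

F ≈ 2.08e6 N

Cap-side area A_cap = π/4 × (292 mm)² = 66970 mm^2
F = P × A_cap = 311 bar × A_cap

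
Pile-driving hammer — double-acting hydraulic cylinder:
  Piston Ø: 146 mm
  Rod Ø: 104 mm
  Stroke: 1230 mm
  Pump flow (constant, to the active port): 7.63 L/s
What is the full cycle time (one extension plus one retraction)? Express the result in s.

t ≈ 4.03 s

Cap-side area A_cap = π/4 × (146 mm)² = 16740 mm^2
Rod-side annular area A_ann = π/4 × (146² − 104²) = 8247 mm^2
t_ext = A_cap·L/Q = 2.699 s
t_ret = A_ann·L/Q = 1.329 s
t_cycle = t_ext + t_ret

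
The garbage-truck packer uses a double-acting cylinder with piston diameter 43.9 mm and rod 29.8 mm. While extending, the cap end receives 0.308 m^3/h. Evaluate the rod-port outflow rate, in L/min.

Q_out ≈ 2.77 L/min

Cap-side area A_cap = π/4 × (43.9 mm)² = 1514 mm^2
Rod-side annular area A_ann = π/4 × (43.9² − 29.8²) = 816.2 mm^2
Piston speed v = Q_in/A_cap; rod-end outflow Q_out = v × A_ann = Q_in × A_ann/A_cap.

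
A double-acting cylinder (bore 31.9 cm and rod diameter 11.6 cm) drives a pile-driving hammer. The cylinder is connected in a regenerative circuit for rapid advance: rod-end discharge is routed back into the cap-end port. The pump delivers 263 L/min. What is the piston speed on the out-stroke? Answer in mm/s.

In regeneration the rod-end outflow joins the pump flow into the cap end, so the net volume the pump must supply per unit advance equals the rod cross-section area.
Rod cross-section A_rod = π/4 × (11.6 cm)² = 105.7 cm^2
v = Q_pump / A_rod

v ≈ 415 mm/s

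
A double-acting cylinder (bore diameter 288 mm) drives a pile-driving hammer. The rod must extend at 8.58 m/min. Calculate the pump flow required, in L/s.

Cap-side area A_cap = π/4 × (288 mm)² = 65140 mm^2
Q = A × v

Q ≈ 9.32 L/s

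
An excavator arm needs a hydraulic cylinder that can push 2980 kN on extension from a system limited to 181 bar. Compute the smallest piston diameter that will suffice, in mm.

D ≈ 458 mm

Extension force acts on the full piston face: F = P × (π/4)D².
D = √(4F / (πP)) = √(4 × 2980 kN / (π × 181 bar))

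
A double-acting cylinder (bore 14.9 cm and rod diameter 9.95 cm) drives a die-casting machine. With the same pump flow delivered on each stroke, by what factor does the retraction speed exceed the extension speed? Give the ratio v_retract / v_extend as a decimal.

Cap-side area A_cap = π/4 × (14.9 cm)² = 174.4 cm^2
Rod-side annular area A_ann = π/4 × (14.9² − 9.95²) = 96.61 cm^2
For equal Q, v ∝ 1/A, so v_ret/v_ext = A_cap/A_ann.

v_ret/v_ext ≈ 1.80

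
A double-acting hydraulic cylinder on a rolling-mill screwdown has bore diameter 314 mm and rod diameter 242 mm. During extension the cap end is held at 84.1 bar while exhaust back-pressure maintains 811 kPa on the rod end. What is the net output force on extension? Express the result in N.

Cap-side area A_cap = π/4 × (314 mm)² = 77440 mm^2
Rod-side annular area A_ann = π/4 × (314² − 242²) = 31440 mm^2
Net thrust = P_cap·A_cap − P_rod·A_ann = 6.512e5 N − 25500 N

F ≈ 6.26e5 N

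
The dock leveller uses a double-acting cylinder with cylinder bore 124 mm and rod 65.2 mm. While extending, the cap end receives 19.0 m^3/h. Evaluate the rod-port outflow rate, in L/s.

Q_out ≈ 3.82 L/s

Cap-side area A_cap = π/4 × (124 mm)² = 12080 mm^2
Rod-side annular area A_ann = π/4 × (124² − 65.2²) = 8738 mm^2
Piston speed v = Q_in/A_cap; rod-end outflow Q_out = v × A_ann = Q_in × A_ann/A_cap.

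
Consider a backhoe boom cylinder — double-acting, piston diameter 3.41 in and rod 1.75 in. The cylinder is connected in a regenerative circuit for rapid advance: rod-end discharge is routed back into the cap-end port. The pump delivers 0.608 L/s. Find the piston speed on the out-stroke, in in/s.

v ≈ 15.4 in/s

In regeneration the rod-end outflow joins the pump flow into the cap end, so the net volume the pump must supply per unit advance equals the rod cross-section area.
Rod cross-section A_rod = π/4 × (1.75 in)² = 2.405 in^2
v = Q_pump / A_rod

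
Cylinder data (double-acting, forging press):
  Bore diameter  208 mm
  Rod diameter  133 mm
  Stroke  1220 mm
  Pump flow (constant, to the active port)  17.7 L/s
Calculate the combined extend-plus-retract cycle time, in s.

Cap-side area A_cap = π/4 × (208 mm)² = 33980 mm^2
Rod-side annular area A_ann = π/4 × (208² − 133²) = 20090 mm^2
t_ext = A_cap·L/Q = 2.342 s
t_ret = A_ann·L/Q = 1.384 s
t_cycle = t_ext + t_ret

t ≈ 3.73 s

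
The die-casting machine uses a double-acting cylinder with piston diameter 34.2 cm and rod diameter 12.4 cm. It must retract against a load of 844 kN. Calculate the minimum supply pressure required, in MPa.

Rod-side annular area A_ann = π/4 × (34.2² − 12.4²) = 797.9 cm^2
Retraction: pressure acts on the annular area.
P = F / A = 844 kN / A

P ≈ 10.6 MPa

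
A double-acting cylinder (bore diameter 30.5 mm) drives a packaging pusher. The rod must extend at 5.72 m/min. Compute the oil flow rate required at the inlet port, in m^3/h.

Q ≈ 0.251 m^3/h

Cap-side area A_cap = π/4 × (30.5 mm)² = 730.6 mm^2
Q = A × v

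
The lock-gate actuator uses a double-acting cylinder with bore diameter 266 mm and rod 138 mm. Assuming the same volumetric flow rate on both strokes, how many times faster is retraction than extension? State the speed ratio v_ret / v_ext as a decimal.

v_ret/v_ext ≈ 1.37

Cap-side area A_cap = π/4 × (266 mm)² = 55570 mm^2
Rod-side annular area A_ann = π/4 × (266² − 138²) = 40610 mm^2
For equal Q, v ∝ 1/A, so v_ret/v_ext = A_cap/A_ann.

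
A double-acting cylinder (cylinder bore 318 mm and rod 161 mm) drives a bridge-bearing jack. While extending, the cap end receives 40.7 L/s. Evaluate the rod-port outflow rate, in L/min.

Cap-side area A_cap = π/4 × (318 mm)² = 79420 mm^2
Rod-side annular area A_ann = π/4 × (318² − 161²) = 59060 mm^2
Piston speed v = Q_in/A_cap; rod-end outflow Q_out = v × A_ann = Q_in × A_ann/A_cap.

Q_out ≈ 1820 L/min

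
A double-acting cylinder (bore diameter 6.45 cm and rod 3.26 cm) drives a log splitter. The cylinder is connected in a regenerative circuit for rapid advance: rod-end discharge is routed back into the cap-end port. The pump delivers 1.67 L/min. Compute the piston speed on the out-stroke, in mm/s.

v ≈ 33.3 mm/s

In regeneration the rod-end outflow joins the pump flow into the cap end, so the net volume the pump must supply per unit advance equals the rod cross-section area.
Rod cross-section A_rod = π/4 × (3.26 cm)² = 8.347 cm^2
v = Q_pump / A_rod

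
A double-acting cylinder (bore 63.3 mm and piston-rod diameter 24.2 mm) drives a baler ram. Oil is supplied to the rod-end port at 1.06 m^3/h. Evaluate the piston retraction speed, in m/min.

Rod-side annular area A_ann = π/4 × (63.3² − 24.2²) = 2687 mm^2
Flow into the rod-end port fills the annular volume.
v = Q / A

v ≈ 6.57 m/min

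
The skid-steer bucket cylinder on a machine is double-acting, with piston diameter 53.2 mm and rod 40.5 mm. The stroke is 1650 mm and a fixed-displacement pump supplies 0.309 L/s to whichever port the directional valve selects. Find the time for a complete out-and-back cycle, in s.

t ≈ 16.9 s

Cap-side area A_cap = π/4 × (53.2 mm)² = 2223 mm^2
Rod-side annular area A_ann = π/4 × (53.2² − 40.5²) = 934.6 mm^2
t_ext = A_cap·L/Q = 11.87 s
t_ret = A_ann·L/Q = 4.991 s
t_cycle = t_ext + t_ret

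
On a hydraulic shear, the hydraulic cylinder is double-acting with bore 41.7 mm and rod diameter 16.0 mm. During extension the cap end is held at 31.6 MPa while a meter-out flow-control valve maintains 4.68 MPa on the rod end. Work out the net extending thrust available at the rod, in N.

Cap-side area A_cap = π/4 × (41.7 mm)² = 1366 mm^2
Rod-side annular area A_ann = π/4 × (41.7² − 16.0²) = 1165 mm^2
Net thrust = P_cap·A_cap − P_rod·A_ann = 43160 N − 5451 N

F ≈ 37700 N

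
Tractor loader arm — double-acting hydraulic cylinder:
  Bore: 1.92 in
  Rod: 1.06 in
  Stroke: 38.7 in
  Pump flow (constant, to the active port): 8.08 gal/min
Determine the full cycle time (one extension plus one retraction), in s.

t ≈ 6.11 s

Cap-side area A_cap = π/4 × (1.92 in)² = 2.895 in^2
Rod-side annular area A_ann = π/4 × (1.92² − 1.06²) = 2.013 in^2
t_ext = A_cap·L/Q = 3.602 s
t_ret = A_ann·L/Q = 2.504 s
t_cycle = t_ext + t_ret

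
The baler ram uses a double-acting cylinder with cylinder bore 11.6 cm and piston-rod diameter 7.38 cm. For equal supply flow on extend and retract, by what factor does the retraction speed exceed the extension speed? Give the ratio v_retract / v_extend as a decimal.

Cap-side area A_cap = π/4 × (11.6 cm)² = 105.7 cm^2
Rod-side annular area A_ann = π/4 × (11.6² − 7.38²) = 62.91 cm^2
For equal Q, v ∝ 1/A, so v_ret/v_ext = A_cap/A_ann.

v_ret/v_ext ≈ 1.68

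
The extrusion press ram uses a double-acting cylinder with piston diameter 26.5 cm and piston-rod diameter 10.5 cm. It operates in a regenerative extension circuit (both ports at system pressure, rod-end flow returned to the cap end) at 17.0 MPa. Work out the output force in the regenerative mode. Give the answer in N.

F ≈ 1.47e5 N

With equal pressure on both faces, forces on the annular region cancel; the net push is pressure × rod cross-section.
Rod cross-section A_rod = π/4 × (10.5 cm)² = 86.59 cm^2
F = P × A_rod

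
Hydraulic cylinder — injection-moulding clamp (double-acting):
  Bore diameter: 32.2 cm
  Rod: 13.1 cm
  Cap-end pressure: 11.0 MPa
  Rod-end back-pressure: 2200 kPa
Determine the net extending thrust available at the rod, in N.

F ≈ 7.46e5 N

Cap-side area A_cap = π/4 × (32.2 cm)² = 814.3 cm^2
Rod-side annular area A_ann = π/4 × (32.2² − 13.1²) = 679.6 cm^2
Net thrust = P_cap·A_cap − P_rod·A_ann = 8.958e5 N − 1.495e5 N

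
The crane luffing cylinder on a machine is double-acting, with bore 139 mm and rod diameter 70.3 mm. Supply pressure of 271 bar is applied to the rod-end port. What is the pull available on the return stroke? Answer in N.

Rod-side annular area A_ann = π/4 × (139² − 70.3²) = 11290 mm^2
On retraction the pressure acts on the annular area (bore minus rod).
F = P × A_ann

F ≈ 3.06e5 N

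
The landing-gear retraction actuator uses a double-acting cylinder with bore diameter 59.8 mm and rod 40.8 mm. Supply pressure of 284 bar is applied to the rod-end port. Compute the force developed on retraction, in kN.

Rod-side annular area A_ann = π/4 × (59.8² − 40.8²) = 1501 mm^2
On retraction the pressure acts on the annular area (bore minus rod).
F = P × A_ann

F ≈ 42.6 kN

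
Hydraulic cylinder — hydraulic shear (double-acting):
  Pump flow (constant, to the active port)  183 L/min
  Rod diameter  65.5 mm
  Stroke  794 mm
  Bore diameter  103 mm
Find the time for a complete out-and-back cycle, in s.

t ≈ 3.46 s

Cap-side area A_cap = π/4 × (103 mm)² = 8332 mm^2
Rod-side annular area A_ann = π/4 × (103² − 65.5²) = 4963 mm^2
t_ext = A_cap·L/Q = 2.169 s
t_ret = A_ann·L/Q = 1.292 s
t_cycle = t_ext + t_ret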